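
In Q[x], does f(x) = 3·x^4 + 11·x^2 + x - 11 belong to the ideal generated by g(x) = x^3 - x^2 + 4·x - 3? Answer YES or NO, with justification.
In Q[x] the ideal (g) consists of all multiples of g, so f ∈ (g) iff g | f, i.e. iff the remainder of f on division by g is 0. Divide f by g (g is monic, so eliminate the leading term of the running remainder at each step):
  leading term 3·x^4: subtract (3·x)·g(x) = 3·x^4 - 3·x^3 + 12·x^2 - 9·x, leaving 3·x^3 - x^2 + 10·x - 11
  leading term 3·x^3: subtract (3)·g(x) = 3·x^3 - 3·x^2 + 12·x - 9, leaving 2·x^2 - 2·x - 2
The remainder r(x) = 2·x^2 - 2·x - 2 ≠ 0 (and deg r < deg g), so g ∤ f, i.e. f ∉ (g).

Final answer: NO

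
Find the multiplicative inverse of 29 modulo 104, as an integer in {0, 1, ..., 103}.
29^(−1) ≡ 61 (mod 104)

Apply the extended Euclidean algorithm to (104, 29), tracking rows (r, s, t) with s·104 + t·29 = r. Each division r_prev = q·r_cur + r_new produces the new row as (previous row) − q·(current row):
  row A: (104, 1, 0)   [1·104 + 0·29 = 104]
  row B: (29, 0, 1)   [0·104 + 1·29 = 29]
  104 = 3·29 + 17   → row C = row A − 3·row B = (17, 1, −3)   [check: 1·104 − 3·29 = 17]
  29 = 1·17 + 12   → row D = row B − 1·row C = (12, −1, 4)   [check: −1·104 + 4·29 = 12]
  17 = 1·12 + 5   → row E = row C − 1·row D = (5, 2, −7)   [check: 2·104 − 7·29 = 5]
  12 = 2·5 + 2   → row F = row D − 2·row E = (2, −5, 18)   [check: −5·104 + 18·29 = 2]
  5 = 2·2 + 1   → row G = row E − 2·row F = (1, 12, −43)   [check: 12·104 − 43·29 = 1]
  2 = 2·1 + 0   → remainder 0, stop. gcd = 1 (last nonzero row G).
The gcd is 1, so 29 is invertible mod 104. The last nonzero row gives 12·104 − 43·29 = 1, so t = −43. So 29^(−1) ≡ −43 ≡ 61 (mod 104). Verify: 29 · 61 = 1769 ≡ 1 (mod 104). ✓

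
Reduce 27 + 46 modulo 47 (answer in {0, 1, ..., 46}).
26

Both summands are already reduced mod 47. 27 + 46 = 73; 73 = 1·47 + 26, so (27 + 46) mod 47 = 26.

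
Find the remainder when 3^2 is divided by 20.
9

Use repeated squaring. Binary(2) = 10. Walk through the bits of the exponent 2 left-to-right: at each bit after the leading one, square the running value, then multiply by 3 if the bit is 1 (always reducing mod 20):
  bit 1 = 1 (leading): start with 3.
  bit 2 = 0: square 3^2 = 9 (mod 20).
Final value: 3^2 ≡ 9 (mod 20).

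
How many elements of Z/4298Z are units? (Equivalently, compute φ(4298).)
Z/4298Z has φ(4298) = 1836 units

An element a ∈ Z/4298Z is a unit iff gcd(a, 4298) = 1, so the number of units is φ(4298). φ is multiplicative, with φ(p^e) = p^e − p^(e−1). Factorise 4298 = 2 · 7 · 307. Then
  φ(4298) = (2 − 1) · (7 − 1) · (307 − 1) = 1 · 6 · 306 = 1836.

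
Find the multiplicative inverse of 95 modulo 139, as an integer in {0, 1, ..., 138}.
95^(−1) ≡ 60 (mod 139)

Apply the extended Euclidean algorithm to (139, 95), tracking rows (r, s, t) with s·139 + t·95 = r. Each division r_prev = q·r_cur + r_new produces the new row as (previous row) − q·(current row):
  row A: (139, 1, 0)   [1·139 + 0·95 = 139]
  row B: (95, 0, 1)   [0·139 + 1·95 = 95]
  139 = 1·95 + 44   → row C = row A − 1·row B = (44, 1, −1)   [check: 1·139 − 1·95 = 44]
  95 = 2·44 + 7   → row D = row B − 2·row C = (7, −2, 3)   [check: −2·139 + 3·95 = 7]
  44 = 6·7 + 2   → row E = row C − 6·row D = (2, 13, −19)   [check: 13·139 − 19·95 = 2]
  7 = 3·2 + 1   → row F = row D − 3·row E = (1, −41, 60)   [check: −41·139 + 60·95 = 1]
  2 = 2·1 + 0   → remainder 0, stop. gcd = 1 (last nonzero row F).
The gcd is 1, so 95 is invertible mod 139. The last nonzero row gives −41·139 + 60·95 = 1, so t = 60. So 95^(−1) ≡ 60 (mod 139). Verify: 95 · 60 = 5700 ≡ 1 (mod 139). ✓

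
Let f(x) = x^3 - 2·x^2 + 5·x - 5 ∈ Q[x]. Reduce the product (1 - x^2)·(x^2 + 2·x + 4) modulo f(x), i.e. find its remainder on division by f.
a · b ≡ -6·x^2 + 17·x - 16 (mod f(x))

First multiply in Q[x] without reducing: a · b = -x^4 - 2·x^3 - 3·x^2 + 2·x + 4. Now divide by f(x) = x^3 - 2·x^2 + 5·x - 5, eliminating the leading term at each step:
  leading term -x^4: subtract (-x)·f(x) = -x^4 + 2·x^3 - 5·x^2 + 5·x, leaving -4·x^3 + 2·x^2 - 3·x + 4
  leading term -4·x^3: subtract (-4)·f(x) = -4·x^3 + 8·x^2 - 20·x + 20, leaving -6·x^2 + 17·x - 16
The degree is now < 3, so this is the remainder. Hence a · b ≡ -6·x^2 + 17·x - 16 in Q[x]/(f).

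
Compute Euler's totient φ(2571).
φ(2571) = 1712

φ is multiplicative, with φ(p^e) = p^e − p^(e−1). Factorise 2571 = 3 · 857. Then
  φ(2571) = (3 − 1) · (857 − 1) = 2 · 856 = 1712.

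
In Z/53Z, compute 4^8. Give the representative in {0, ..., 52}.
Use repeated squaring. Binary(8) = 1000. Walk through the bits of the exponent 8 left-to-right: at each bit after the leading one, square the running value, then multiply by 4 if the bit is 1 (always reducing mod 53):
  bit 1 = 1 (leading): start with 4.
  bit 2 = 0: square 4^2 = 16 (mod 53).
  bit 3 = 0: square 16^2 = 256 ≡ 44 (mod 53).
  bit 4 = 0: square 44^2 = 1936 ≡ 28 (mod 53).
Final value: 4^8 ≡ 28 (mod 53).

Final answer: 28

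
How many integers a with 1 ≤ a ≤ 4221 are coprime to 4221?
The number of a ∈ {1, ..., 4221} with gcd(a, 4221) = 1 is by definition Euler's totient φ(4221). φ is multiplicative, with φ(p^e) = p^e − p^(e−1). Factorise 4221 = 3^2 · 7 · 67. Then
  φ(4221) = (3^2 − 3^1) · (7 − 1) · (67 − 1) = 6 · 6 · 66 = 2376.
So there are 2376 such integers.

Final answer: 2376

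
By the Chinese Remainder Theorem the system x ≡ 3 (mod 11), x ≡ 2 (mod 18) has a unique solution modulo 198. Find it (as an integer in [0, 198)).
The moduli 11, 18 are pairwise coprime, so by the CRT there is a unique solution mod 11·18 = 198.
Solve by successive substitution. Start with x ≡ 3 (mod 11).
  Combine with x ≡ 2 (mod 18): write x = 3 + 11·t and require 3 + 11·t ≡ 2 (mod 18), i.e. 11·t ≡ 2 − 3 ≡ 17 (mod 18). Since 11^(−1) ≡ 5 (mod 18), t ≡ 5·17 ≡ 13 (mod 18). So x ≡ 3 + 11·13 = 146 (mod 198).
Unique solution in [0, 198): x = 146.

Final answer: x ≡ 146 (mod 198); the representative in [0, 198) is 146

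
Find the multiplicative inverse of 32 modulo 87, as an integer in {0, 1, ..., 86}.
32^(−1) ≡ 68 (mod 87)

Apply the extended Euclidean algorithm to (87, 32), tracking rows (r, s, t) with s·87 + t·32 = r. Each division r_prev = q·r_cur + r_new produces the new row as (previous row) − q·(current row):
  row A: (87, 1, 0)   [1·87 + 0·32 = 87]
  row B: (32, 0, 1)   [0·87 + 1·32 = 32]
  87 = 2·32 + 23   → row C = row A − 2·row B = (23, 1, −2)   [check: 1·87 − 2·32 = 23]
  32 = 1·23 + 9   → row D = row B − 1·row C = (9, −1, 3)   [check: −1·87 + 3·32 = 9]
  23 = 2·9 + 5   → row E = row C − 2·row D = (5, 3, −8)   [check: 3·87 − 8·32 = 5]
  9 = 1·5 + 4   → row F = row D − 1·row E = (4, −4, 11)   [check: −4·87 + 11·32 = 4]
  5 = 1·4 + 1   → row G = row E − 1·row F = (1, 7, −19)   [check: 7·87 − 19·32 = 1]
  4 = 4·1 + 0   → remainder 0, stop. gcd = 1 (last nonzero row G).
The gcd is 1, so 32 is invertible mod 87. The last nonzero row gives 7·87 − 19·32 = 1, so t = −19. So 32^(−1) ≡ −19 ≡ 68 (mod 87). Verify: 32 · 68 = 2176 ≡ 1 (mod 87). ✓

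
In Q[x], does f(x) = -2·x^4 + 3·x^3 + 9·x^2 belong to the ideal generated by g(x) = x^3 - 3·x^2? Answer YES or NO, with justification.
YES

In Q[x] the ideal (g) consists of all multiples of g, so f ∈ (g) iff g | f, i.e. iff the remainder of f on division by g is 0. Divide f by g (g is monic, so eliminate the leading term of the running remainder at each step):
  leading term -2·x^4: subtract (-2·x)·g(x) = -2·x^4 + 6·x^3, leaving -3·x^3 + 9·x^2
  leading term -3·x^3: subtract (-3)·g(x) = -3·x^3 + 9·x^2, leaving 0
The remainder is 0, so f(x) = g(x) · h(x) with h(x) = -2·x - 3. Hence g | f, i.e. f ∈ (g).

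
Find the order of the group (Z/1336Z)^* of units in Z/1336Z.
(Z/1336Z)^* consists of the classes a with gcd(a, 1336) = 1, so its order is φ(1336). φ is multiplicative, with φ(p^e) = p^e − p^(e−1). Factorise 1336 = 2^3 · 167. Then
  φ(1336) = (2^3 − 2^2) · (167 − 1) = 4 · 166 = 664.
Thus |(Z/1336Z)^*| = 664.

Final answer: |(Z/1336Z)^*| = 664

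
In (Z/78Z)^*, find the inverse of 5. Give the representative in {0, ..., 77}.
5^(−1) ≡ 47 (mod 78)

Apply the extended Euclidean algorithm to (78, 5), tracking rows (r, s, t) with s·78 + t·5 = r. Each division r_prev = q·r_cur + r_new produces the new row as (previous row) − q·(current row):
  row A: (78, 1, 0)   [1·78 + 0·5 = 78]
  row B: (5, 0, 1)   [0·78 + 1·5 = 5]
  78 = 15·5 + 3   → row C = row A − 15·row B = (3, 1, −15)   [check: 1·78 − 15·5 = 3]
  5 = 1·3 + 2   → row D = row B − 1·row C = (2, −1, 16)   [check: −1·78 + 16·5 = 2]
  3 = 1·2 + 1   → row E = row C − 1·row D = (1, 2, −31)   [check: 2·78 − 31·5 = 1]
  2 = 2·1 + 0   → remainder 0, stop. gcd = 1 (last nonzero row E).
The gcd is 1, so 5 is invertible mod 78. The last nonzero row gives 2·78 − 31·5 = 1, so t = −31. So 5^(−1) ≡ −31 ≡ 47 (mod 78). Verify: 5 · 47 = 235 ≡ 1 (mod 78). ✓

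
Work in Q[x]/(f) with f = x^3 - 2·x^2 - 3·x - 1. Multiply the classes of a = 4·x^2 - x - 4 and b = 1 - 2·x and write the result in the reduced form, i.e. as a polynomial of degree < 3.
First multiply in Q[x] without reducing: a · b = -8·x^3 + 6·x^2 + 7·x - 4. Now divide by f(x) = x^3 - 2·x^2 - 3·x - 1, eliminating the leading term at each step:
  leading term -8·x^3: subtract (-8)·f(x) = -8·x^3 + 16·x^2 + 24·x + 8, leaving -10·x^2 - 17·x - 12
The degree is now < 3, so this is the remainder. Hence a · b ≡ -10·x^2 - 17·x - 12 in Q[x]/(f).

Final answer: a · b ≡ -10·x^2 - 17·x - 12 (mod f(x))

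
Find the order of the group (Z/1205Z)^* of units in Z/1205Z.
|(Z/1205Z)^*| = 960

(Z/1205Z)^* consists of the classes a with gcd(a, 1205) = 1, so its order is φ(1205). φ is multiplicative, with φ(p^e) = p^e − p^(e−1). Factorise 1205 = 5 · 241. Then
  φ(1205) = (5 − 1) · (241 − 1) = 4 · 240 = 960.
Thus |(Z/1205Z)^*| = 960.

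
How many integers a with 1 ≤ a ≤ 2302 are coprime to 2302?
The number of a ∈ {1, ..., 2302} with gcd(a, 2302) = 1 is by definition Euler's totient φ(2302). φ is multiplicative, with φ(p^e) = p^e − p^(e−1). Factorise 2302 = 2 · 1151. Then
  φ(2302) = (2 − 1) · (1151 − 1) = 1 · 1150 = 1150.
So there are 1150 such integers.

Final answer: 1150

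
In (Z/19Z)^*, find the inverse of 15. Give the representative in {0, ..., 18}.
15^(−1) ≡ 14 (mod 19)

Apply the extended Euclidean algorithm to (19, 15), tracking rows (r, s, t) with s·19 + t·15 = r. Each division r_prev = q·r_cur + r_new produces the new row as (previous row) − q·(current row):
  row A: (19, 1, 0)   [1·19 + 0·15 = 19]
  row B: (15, 0, 1)   [0·19 + 1·15 = 15]
  19 = 1·15 + 4   → row C = row A − 1·row B = (4, 1, −1)   [check: 1·19 − 1·15 = 4]
  15 = 3·4 + 3   → row D = row B − 3·row C = (3, −3, 4)   [check: −3·19 + 4·15 = 3]
  4 = 1·3 + 1   → row E = row C − 1·row D = (1, 4, −5)   [check: 4·19 − 5·15 = 1]
  3 = 3·1 + 0   → remainder 0, stop. gcd = 1 (last nonzero row E).
The gcd is 1, so 15 is invertible mod 19. The last nonzero row gives 4·19 − 5·15 = 1, so t = −5. So 15^(−1) ≡ −5 ≡ 14 (mod 19). Verify: 15 · 14 = 210 ≡ 1 (mod 19). ✓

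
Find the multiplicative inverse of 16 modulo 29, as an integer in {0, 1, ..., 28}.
16^(−1) ≡ 20 (mod 29)

Apply the extended Euclidean algorithm to (29, 16), tracking rows (r, s, t) with s·29 + t·16 = r. Each division r_prev = q·r_cur + r_new produces the new row as (previous row) − q·(current row):
  row A: (29, 1, 0)   [1·29 + 0·16 = 29]
  row B: (16, 0, 1)   [0·29 + 1·16 = 16]
  29 = 1·16 + 13   → row C = row A − 1·row B = (13, 1, −1)   [check: 1·29 − 1·16 = 13]
  16 = 1·13 + 3   → row D = row B − 1·row C = (3, −1, 2)   [check: −1·29 + 2·16 = 3]
  13 = 4·3 + 1   → row E = row C − 4·row D = (1, 5, −9)   [check: 5·29 − 9·16 = 1]
  3 = 3·1 + 0   → remainder 0, stop. gcd = 1 (last nonzero row E).
The gcd is 1, so 16 is invertible mod 29. The last nonzero row gives 5·29 − 9·16 = 1, so t = −9. So 16^(−1) ≡ −9 ≡ 20 (mod 29). Verify: 16 · 20 = 320 ≡ 1 (mod 29). ✓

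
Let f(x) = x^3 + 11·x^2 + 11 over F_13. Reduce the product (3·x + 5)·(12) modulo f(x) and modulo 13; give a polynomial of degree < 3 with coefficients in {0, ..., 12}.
Multiply as integer polynomials: a · b = 36·x + 60. Reducing coefficients mod 13: a · b ≡ 10·x + 8. This already has degree < 3, so no reduction by f is needed. Hence a · b ≡ 10·x + 8 in F_13[x]/(f).

Final answer: a · b ≡ 10·x + 8 (mod f(x))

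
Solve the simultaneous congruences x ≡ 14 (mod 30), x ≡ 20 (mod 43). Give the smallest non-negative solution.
x ≡ 794 (mod 1290); the representative in [0, 1290) is 794

The moduli 30, 43 are pairwise coprime, so by the CRT there is a unique solution mod 30·43 = 1290.
Solve by successive substitution. Start with x ≡ 14 (mod 30).
  Combine with x ≡ 20 (mod 43): write x = 14 + 30·t and require 14 + 30·t ≡ 20 (mod 43), i.e. 30·t ≡ 20 − 14 ≡ 6 (mod 43). Since 30^(−1) ≡ 33 (mod 43), t ≡ 33·6 ≡ 26 (mod 43). So x ≡ 14 + 30·26 = 794 (mod 1290).
Unique solution in [0, 1290): x = 794.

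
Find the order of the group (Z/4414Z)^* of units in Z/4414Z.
(Z/4414Z)^* consists of the classes a with gcd(a, 4414) = 1, so its order is φ(4414). φ is multiplicative, with φ(p^e) = p^e − p^(e−1). Factorise 4414 = 2 · 2207. Then
  φ(4414) = (2 − 1) · (2207 − 1) = 1 · 2206 = 2206.
Thus |(Z/4414Z)^*| = 2206.

Final answer: |(Z/4414Z)^*| = 2206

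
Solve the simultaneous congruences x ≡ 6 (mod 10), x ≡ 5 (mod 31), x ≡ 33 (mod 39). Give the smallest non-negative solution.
x ≡ 6546 (mod 12090); the representative in [0, 12090) is 6546

The moduli 10, 31, 39 are pairwise coprime, so by the CRT there is a unique solution mod 10·31·39 = 12090.
Solve by successive substitution. Start with x ≡ 6 (mod 10).
  Combine with x ≡ 5 (mod 31): write x = 6 + 10·t and require 6 + 10·t ≡ 5 (mod 31), i.e. 10·t ≡ 5 − 6 ≡ 30 (mod 31). Since 10^(−1) ≡ 28 (mod 31), t ≡ 28·30 ≡ 3 (mod 31). So x ≡ 6 + 10·3 = 36 (mod 310).
  Combine with x ≡ 33 (mod 39): write x = 36 + 310·t and require 36 + 310·t ≡ 33 (mod 39), i.e. 310·t ≡ 33 − 36 ≡ 36 (mod 39). Since 310^(−1) ≡ 19 (mod 39) (310 ≡ 37 (mod 39)), t ≡ 19·36 ≡ 21 (mod 39). So x ≡ 36 + 310·21 = 6546 (mod 12090).
Unique solution in [0, 12090): x = 6546.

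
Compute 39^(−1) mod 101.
39^(−1) ≡ 57 (mod 101)

Apply the extended Euclidean algorithm to (101, 39), tracking rows (r, s, t) with s·101 + t·39 = r. Each division r_prev = q·r_cur + r_new produces the new row as (previous row) − q·(current row):
  row A: (101, 1, 0)   [1·101 + 0·39 = 101]
  row B: (39, 0, 1)   [0·101 + 1·39 = 39]
  101 = 2·39 + 23   → row C = row A − 2·row B = (23, 1, −2)   [check: 1·101 − 2·39 = 23]
  39 = 1·23 + 16   → row D = row B − 1·row C = (16, −1, 3)   [check: −1·101 + 3·39 = 16]
  23 = 1·16 + 7   → row E = row C − 1·row D = (7, 2, −5)   [check: 2·101 − 5·39 = 7]
  16 = 2·7 + 2   → row F = row D − 2·row E = (2, −5, 13)   [check: −5·101 + 13·39 = 2]
  7 = 3·2 + 1   → row G = row E − 3·row F = (1, 17, −44)   [check: 17·101 − 44·39 = 1]
  2 = 2·1 + 0   → remainder 0, stop. gcd = 1 (last nonzero row G).
The gcd is 1, so 39 is invertible mod 101. The last nonzero row gives 17·101 − 44·39 = 1, so t = −44. So 39^(−1) ≡ −44 ≡ 57 (mod 101). Verify: 39 · 57 = 2223 ≡ 1 (mod 101). ✓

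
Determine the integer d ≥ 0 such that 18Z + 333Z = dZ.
In the PID Z, (a, b) is generated by gcd(a, b). Compute gcd(333, 18) with the extended Euclidean algorithm, tracking rows (r, s, t) with s·333 + t·18 = r:
  row A: (333, 1, 0)   [1·333 + 0·18 = 333]
  row B: (18, 0, 1)   [0·333 + 1·18 = 18]
  333 = 18·18 + 9   → row C = row A − 18·row B = (9, 1, −18)   [check: 1·333 − 18·18 = 9]
  18 = 2·9 + 0   → remainder 0, stop. gcd = 9 (last nonzero row C).
So gcd(18, 333) = 9, with Bézout identity 1·333 − 18·18 = 9. Containment (⊇): the Bézout identity exhibits 9 as an element of (18, 333), giving (9) ⊆ (18, 333). Containment (⊆): since 9 | 18 and 9 | 333 (18 = 9·2, 333 = 9·37), every Z-linear combination of 18 and 333 is divisible by 9, so (18, 333) ⊆ (9). Therefore (18, 333) = (9), d = 9.

Final answer: (18, 333) = (9); d = 9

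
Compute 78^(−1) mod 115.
78^(−1) ≡ 87 (mod 115)

Apply the extended Euclidean algorithm to (115, 78), tracking rows (r, s, t) with s·115 + t·78 = r. Each division r_prev = q·r_cur + r_new produces the new row as (previous row) − q·(current row):
  row A: (115, 1, 0)   [1·115 + 0·78 = 115]
  row B: (78, 0, 1)   [0·115 + 1·78 = 78]
  115 = 1·78 + 37   → row C = row A − 1·row B = (37, 1, −1)   [check: 1·115 − 1·78 = 37]
  78 = 2·37 + 4   → row D = row B − 2·row C = (4, −2, 3)   [check: −2·115 + 3·78 = 4]
  37 = 9·4 + 1   → row E = row C − 9·row D = (1, 19, −28)   [check: 19·115 − 28·78 = 1]
  4 = 4·1 + 0   → remainder 0, stop. gcd = 1 (last nonzero row E).
The gcd is 1, so 78 is invertible mod 115. The last nonzero row gives 19·115 − 28·78 = 1, so t = −28. So 78^(−1) ≡ −28 ≡ 87 (mod 115). Verify: 78 · 87 = 6786 ≡ 1 (mod 115). ✓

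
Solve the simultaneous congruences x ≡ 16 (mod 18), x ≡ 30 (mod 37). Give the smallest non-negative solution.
The moduli 18, 37 are pairwise coprime, so by the CRT there is a unique solution mod 18·37 = 666.
Solve by successive substitution. Start with x ≡ 16 (mod 18).
  Combine with x ≡ 30 (mod 37): write x = 16 + 18·t and require 16 + 18·t ≡ 30 (mod 37), i.e. 18·t ≡ 30 − 16 ≡ 14 (mod 37). Since 18^(−1) ≡ 35 (mod 37), t ≡ 35·14 ≡ 9 (mod 37). So x ≡ 16 + 18·9 = 178 (mod 666).
Unique solution in [0, 666): x = 178.

Final answer: x ≡ 178 (mod 666); the representative in [0, 666) is 178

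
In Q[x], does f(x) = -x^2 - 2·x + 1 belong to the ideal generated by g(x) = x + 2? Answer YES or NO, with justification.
In Q[x] the ideal (g) consists of all multiples of g, so f ∈ (g) iff g | f, i.e. iff the remainder of f on division by g is 0. Divide f by g (g is monic, so eliminate the leading term of the running remainder at each step):
  leading term -x^2: subtract (-x)·g(x) = -x^2 - 2·x, leaving 1
The remainder r(x) = 1 ≠ 0 (and deg r < deg g), so g ∤ f, i.e. f ∉ (g).

Final answer: NO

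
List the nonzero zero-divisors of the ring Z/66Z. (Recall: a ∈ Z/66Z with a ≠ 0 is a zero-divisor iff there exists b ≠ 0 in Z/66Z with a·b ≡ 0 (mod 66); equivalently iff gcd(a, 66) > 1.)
An element a ∈ Z/66Z (with a ≠ 0) is a zero-divisor iff gcd(a, 66) > 1 (because a is a unit precisely when gcd(a, n) = 1, and in Z/nZ every nonzero, non-unit element is a zero-divisor). Scan a = 1, ..., 65 and keep those with gcd(a, 66) > 1:
  gcd(2, 66) = 2, gcd(3, 66) = 3, gcd(4, 66) = 2, gcd(6, 66) = 6, gcd(8, 66) = 2, gcd(9, 66) = 3, gcd(10, 66) = 2, gcd(11, 66) = 11, gcd(12, 66) = 6, gcd(14, 66) = 2, gcd(15, 66) = 3, gcd(16, 66) = 2, gcd(18, 66) = 6, gcd(20, 66) = 2, gcd(21, 66) = 3, gcd(22, 66) = 22, gcd(24, 66) = 6, gcd(26, 66) = 2, gcd(27, 66) = 3, gcd(28, 66) = 2, gcd(30, 66) = 6, gcd(32, 66) = 2, gcd(33, 66) = 33, gcd(34, 66) = 2, gcd(36, 66) = 6, gcd(38, 66) = 2, gcd(39, 66) = 3, gcd(40, 66) = 2, gcd(42, 66) = 6, gcd(44, 66) = 22, gcd(45, 66) = 3, gcd(46, 66) = 2, gcd(48, 66) = 6, gcd(50, 66) = 2, gcd(51, 66) = 3, gcd(52, 66) = 2, gcd(54, 66) = 6, gcd(55, 66) = 11, gcd(56, 66) = 2, gcd(57, 66) = 3, gcd(58, 66) = 2, gcd(60, 66) = 6, gcd(62, 66) = 2, gcd(63, 66) = 3, gcd(64, 66) = 2.
All other a ∈ {1, ..., 65} have gcd(a, 66) = 1 and are units. So the nonzero zero-divisors are exactly the 45 values of a appearing in this scan.

Final answer: nonzero zero-divisors of Z/66Z = {2, 3, 4, 6, 8, 9, 10, 11, 12, 14, 15, 16, 18, 20, 21, 22, 24, 26, 27, 28, 30, 32, 33, 34, 36, 38, 39, 40, 42, 44, 45, 46, 48, 50, 51, 52, 54, 55, 56, 57, 58, 60, 62, 63, 64}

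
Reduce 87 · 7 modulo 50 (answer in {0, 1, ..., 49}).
Reduce the factors first: 87 ≡ 37 (mod 50), so 87 · 7 ≡ 37 · 7 (mod 50). 37 · 7 = 259. Dividing by 50: 259 = 5·50 + 9. So (87 · 7) mod 50 = 9.

Final answer: 9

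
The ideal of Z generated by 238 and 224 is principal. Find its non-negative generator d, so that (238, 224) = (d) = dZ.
(238, 224) = (14); d = 14

In the PID Z, (a, b) is generated by gcd(a, b). Compute gcd(238, 224) with the extended Euclidean algorithm, tracking rows (r, s, t) with s·238 + t·224 = r:
  row A: (238, 1, 0)   [1·238 + 0·224 = 238]
  row B: (224, 0, 1)   [0·238 + 1·224 = 224]
  238 = 1·224 + 14   → row C = row A − 1·row B = (14, 1, −1)   [check: 1·238 − 1·224 = 14]
  224 = 16·14 + 0   → remainder 0, stop. gcd = 14 (last nonzero row C).
So gcd(238, 224) = 14, with Bézout identity 1·238 − 1·224 = 14. Containment (⊇): the Bézout identity exhibits 14 as an element of (238, 224), giving (14) ⊆ (238, 224). Containment (⊆): since 14 | 238 and 14 | 224 (238 = 14·17, 224 = 14·16), every Z-linear combination of 238 and 224 is divisible by 14, so (238, 224) ⊆ (14). Therefore (238, 224) = (14), d = 14.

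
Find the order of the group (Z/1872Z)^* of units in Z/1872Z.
(Z/1872Z)^* consists of the classes a with gcd(a, 1872) = 1, so its order is φ(1872). φ is multiplicative, with φ(p^e) = p^e − p^(e−1). Factorise 1872 = 2^4 · 3^2 · 13. Then
  φ(1872) = (2^4 − 2^3) · (3^2 − 3^1) · (13 − 1) = 8 · 6 · 12 = 576.
Thus |(Z/1872Z)^*| = 576.

Final answer: |(Z/1872Z)^*| = 576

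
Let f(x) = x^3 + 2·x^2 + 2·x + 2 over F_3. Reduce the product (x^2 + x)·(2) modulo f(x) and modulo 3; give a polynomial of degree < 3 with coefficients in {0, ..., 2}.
a · b ≡ 2·x^2 + 2·x (mod f(x))

Multiply as integer polynomials: a · b = 2·x^2 + 2·x. Reducing coefficients mod 3: a · b ≡ 2·x^2 + 2·x. This already has degree < 3, so no reduction by f is needed. Hence a · b ≡ 2·x^2 + 2·x in F_3[x]/(f).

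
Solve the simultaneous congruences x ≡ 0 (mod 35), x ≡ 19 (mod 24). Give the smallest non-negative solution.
The moduli 35, 24 are pairwise coprime, so by the CRT there is a unique solution mod 35·24 = 840.
Solve by successive substitution. Start with x ≡ 0 (mod 35).
  Combine with x ≡ 19 (mod 24): write x = 35·t and require 35·t ≡ 19 (mod 24). Since 35^(−1) ≡ 11 (mod 24) (35 ≡ 11 (mod 24)), t ≡ 11·19 ≡ 17 (mod 24). So x ≡ 35·17 = 595 (mod 840).
Unique solution in [0, 840): x = 595.

Final answer: x ≡ 595 (mod 840); the representative in [0, 840) is 595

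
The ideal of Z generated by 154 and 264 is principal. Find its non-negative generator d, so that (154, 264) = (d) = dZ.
In the PID Z, (a, b) is generated by gcd(a, b). Compute gcd(264, 154) with the extended Euclidean algorithm, tracking rows (r, s, t) with s·264 + t·154 = r:
  row A: (264, 1, 0)   [1·264 + 0·154 = 264]
  row B: (154, 0, 1)   [0·264 + 1·154 = 154]
  264 = 1·154 + 110   → row C = row A − 1·row B = (110, 1, −1)   [check: 1·264 − 1·154 = 110]
  154 = 1·110 + 44   → row D = row B − 1·row C = (44, −1, 2)   [check: −1·264 + 2·154 = 44]
  110 = 2·44 + 22   → row E = row C − 2·row D = (22, 3, −5)   [check: 3·264 − 5·154 = 22]
  44 = 2·22 + 0   → remainder 0, stop. gcd = 22 (last nonzero row E).
So gcd(154, 264) = 22, with Bézout identity 3·264 − 5·154 = 22. Containment (⊇): the Bézout identity exhibits 22 as an element of (154, 264), giving (22) ⊆ (154, 264). Containment (⊆): since 22 | 154 and 22 | 264 (154 = 22·7, 264 = 22·12), every Z-linear combination of 154 and 264 is divisible by 22, so (154, 264) ⊆ (22). Therefore (154, 264) = (22), d = 22.

Final answer: (154, 264) = (22); d = 22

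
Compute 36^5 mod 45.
36

Use repeated squaring. Binary(5) = 101. Walk through the bits of the exponent 5 left-to-right: at each bit after the leading one, square the running value, then multiply by 36 if the bit is 1 (always reducing mod 45):
  bit 1 = 1 (leading): start with 36.
  bit 2 = 0: square 36^2 = 1296 ≡ 36 (mod 45).
  bit 3 = 1: square 36^2 = 1296 ≡ 36; bit is 1, so multiply 36·36 = 1296 ≡ 36 (mod 45).
Final value: 36^5 ≡ 36 (mod 45).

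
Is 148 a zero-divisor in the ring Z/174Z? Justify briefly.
gcd(148, 174) = 2 > 1, so 148 is not a unit in Z/174Z. In Z/nZ every nonzero non-unit is a zero-divisor: explicitly, take b = 174/gcd = 87 ≠ 0 (mod 174); then 148·87 = 12876 = 74·174, i.e. 148·87 ≡ 0 (mod 174). So 148 is a zero-divisor.

Final answer: YES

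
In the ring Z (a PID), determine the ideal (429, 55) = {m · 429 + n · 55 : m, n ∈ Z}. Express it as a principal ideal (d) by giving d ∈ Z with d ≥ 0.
(429, 55) = (11); d = 11

In the PID Z, (a, b) is generated by gcd(a, b). Compute gcd(429, 55) with the extended Euclidean algorithm, tracking rows (r, s, t) with s·429 + t·55 = r:
  row A: (429, 1, 0)   [1·429 + 0·55 = 429]
  row B: (55, 0, 1)   [0·429 + 1·55 = 55]
  429 = 7·55 + 44   → row C = row A − 7·row B = (44, 1, −7)   [check: 1·429 − 7·55 = 44]
  55 = 1·44 + 11   → row D = row B − 1·row C = (11, −1, 8)   [check: −1·429 + 8·55 = 11]
  44 = 4·11 + 0   → remainder 0, stop. gcd = 11 (last nonzero row D).
So gcd(429, 55) = 11, with Bézout identity −1·429 + 8·55 = 11. Containment (⊇): the Bézout identity exhibits 11 as an element of (429, 55), giving (11) ⊆ (429, 55). Containment (⊆): since 11 | 429 and 11 | 55 (429 = 11·39, 55 = 11·5), every Z-linear combination of 429 and 55 is divisible by 11, so (429, 55) ⊆ (11). Therefore (429, 55) = (11), d = 11.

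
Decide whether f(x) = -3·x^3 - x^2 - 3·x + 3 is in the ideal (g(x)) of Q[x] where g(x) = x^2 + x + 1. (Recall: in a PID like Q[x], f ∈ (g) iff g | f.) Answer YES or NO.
NO

In Q[x] the ideal (g) consists of all multiples of g, so f ∈ (g) iff g | f, i.e. iff the remainder of f on division by g is 0. Divide f by g (g is monic, so eliminate the leading term of the running remainder at each step):
  leading term -3·x^3: subtract (-3·x)·g(x) = -3·x^3 - 3·x^2 - 3·x, leaving 2·x^2 + 3
  leading term 2·x^2: subtract (2)·g(x) = 2·x^2 + 2·x + 2, leaving 1 - 2·x
The remainder r(x) = 1 - 2·x ≠ 0 (and deg r < deg g), so g ∤ f, i.e. f ∉ (g).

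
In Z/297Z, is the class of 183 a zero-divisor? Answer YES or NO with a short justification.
gcd(183, 297) = 3 > 1, so 183 is not a unit in Z/297Z. In Z/nZ every nonzero non-unit is a zero-divisor: explicitly, take b = 297/gcd = 99 ≠ 0 (mod 297); then 183·99 = 18117 = 61·297, i.e. 183·99 ≡ 0 (mod 297). So 183 is a zero-divisor.

Final answer: YES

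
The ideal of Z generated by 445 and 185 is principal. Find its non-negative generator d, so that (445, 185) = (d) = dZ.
(445, 185) = (5); d = 5

In the PID Z, (a, b) is generated by gcd(a, b). Compute gcd(445, 185) with the extended Euclidean algorithm, tracking rows (r, s, t) with s·445 + t·185 = r:
  row A: (445, 1, 0)   [1·445 + 0·185 = 445]
  row B: (185, 0, 1)   [0·445 + 1·185 = 185]
  445 = 2·185 + 75   → row C = row A − 2·row B = (75, 1, −2)   [check: 1·445 − 2·185 = 75]
  185 = 2·75 + 35   → row D = row B − 2·row C = (35, −2, 5)   [check: −2·445 + 5·185 = 35]
  75 = 2·35 + 5   → row E = row C − 2·row D = (5, 5, −12)   [check: 5·445 − 12·185 = 5]
  35 = 7·5 + 0   → remainder 0, stop. gcd = 5 (last nonzero row E).
So gcd(445, 185) = 5, with Bézout identity 5·445 − 12·185 = 5. Containment (⊇): the Bézout identity exhibits 5 as an element of (445, 185), giving (5) ⊆ (445, 185). Containment (⊆): since 5 | 445 and 5 | 185 (445 = 5·89, 185 = 5·37), every Z-linear combination of 445 and 185 is divisible by 5, so (445, 185) ⊆ (5). Therefore (445, 185) = (5), d = 5.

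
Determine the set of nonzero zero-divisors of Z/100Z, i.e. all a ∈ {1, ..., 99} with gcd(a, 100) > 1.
nonzero zero-divisors of Z/100Z = {2, 4, 5, 6, 8, 10, 12, 14, 15, 16, 18, 20, 22, 24, 25, 26, 28, 30, 32, 34, 35, 36, 38, 40, 42, 44, 45, 46, 48, 50, 52, 54, 55, 56, 58, 60, 62, 64, 65, 66, 68, 70, 72, 74, 75, 76, 78, 80, 82, 84, 85, 86, 88, 90, 92, 94, 95, 96, 98}

An element a ∈ Z/100Z (with a ≠ 0) is a zero-divisor iff gcd(a, 100) > 1 (because a is a unit precisely when gcd(a, n) = 1, and in Z/nZ every nonzero, non-unit element is a zero-divisor). Scan a = 1, ..., 99 and keep those with gcd(a, 100) > 1:
  gcd(2, 100) = 2, gcd(4, 100) = 4, gcd(5, 100) = 5, gcd(6, 100) = 2, gcd(8, 100) = 4, gcd(10, 100) = 10, gcd(12, 100) = 4, gcd(14, 100) = 2, gcd(15, 100) = 5, gcd(16, 100) = 4, gcd(18, 100) = 2, gcd(20, 100) = 20, gcd(22, 100) = 2, gcd(24, 100) = 4, gcd(25, 100) = 25, gcd(26, 100) = 2, gcd(28, 100) = 4, gcd(30, 100) = 10, gcd(32, 100) = 4, gcd(34, 100) = 2, gcd(35, 100) = 5, gcd(36, 100) = 4, gcd(38, 100) = 2, gcd(40, 100) = 20, gcd(42, 100) = 2, gcd(44, 100) = 4, gcd(45, 100) = 5, gcd(46, 100) = 2, gcd(48, 100) = 4, gcd(50, 100) = 50, gcd(52, 100) = 4, gcd(54, 100) = 2, gcd(55, 100) = 5, gcd(56, 100) = 4, gcd(58, 100) = 2, gcd(60, 100) = 20, gcd(62, 100) = 2, gcd(64, 100) = 4, gcd(65, 100) = 5, gcd(66, 100) = 2, gcd(68, 100) = 4, gcd(70, 100) = 10, gcd(72, 100) = 4, gcd(74, 100) = 2, gcd(75, 100) = 25, gcd(76, 100) = 4, gcd(78, 100) = 2, gcd(80, 100) = 20, gcd(82, 100) = 2, gcd(84, 100) = 4, gcd(85, 100) = 5, gcd(86, 100) = 2, gcd(88, 100) = 4, gcd(90, 100) = 10, gcd(92, 100) = 4, gcd(94, 100) = 2, gcd(95, 100) = 5, gcd(96, 100) = 4, gcd(98, 100) = 2.
All other a ∈ {1, ..., 99} have gcd(a, 100) = 1 and are units. So the nonzero zero-divisors are exactly the 59 values of a appearing in this scan.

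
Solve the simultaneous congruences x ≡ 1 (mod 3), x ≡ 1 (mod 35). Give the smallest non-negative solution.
The moduli 3, 35 are pairwise coprime, so by the CRT there is a unique solution mod 3·35 = 105.
Solve by successive substitution. Start with x ≡ 1 (mod 3).
  Combine with x ≡ 1 (mod 35): write x = 1 + 3·t and require 1 + 3·t ≡ 1 (mod 35), i.e. 3·t ≡ 1 − 1 ≡ 0 (mod 35). Since 3^(−1) ≡ 12 (mod 35), t ≡ 12·0 ≡ 0 (mod 35). So x ≡ 1 + 3·0 = 1 (mod 105).
Unique solution in [0, 105): x = 1.

Final answer: x ≡ 1 (mod 105); the representative in [0, 105) is 1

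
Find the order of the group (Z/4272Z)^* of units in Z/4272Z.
|(Z/4272Z)^*| = 1408

(Z/4272Z)^* consists of the classes a with gcd(a, 4272) = 1, so its order is φ(4272). φ is multiplicative, with φ(p^e) = p^e − p^(e−1). Factorise 4272 = 2^4 · 3 · 89. Then
  φ(4272) = (2^4 − 2^3) · (3 − 1) · (89 − 1) = 8 · 2 · 88 = 1408.
Thus |(Z/4272Z)^*| = 1408.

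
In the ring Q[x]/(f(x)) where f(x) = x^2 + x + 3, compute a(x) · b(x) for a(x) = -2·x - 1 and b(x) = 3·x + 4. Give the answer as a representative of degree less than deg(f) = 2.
a · b ≡ 14 - 5·x (mod f(x))

First multiply in Q[x] without reducing: a · b = -6·x^2 - 11·x - 4. Now divide by f(x) = x^2 + x + 3, eliminating the leading term at each step:
  leading term -6·x^2: subtract (-6)·f(x) = -6·x^2 - 6·x - 18, leaving 14 - 5·x
The degree is now < 2, so this is the remainder. Hence a · b ≡ 14 - 5·x in Q[x]/(f).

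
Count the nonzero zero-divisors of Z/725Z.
Z/725Z has 164 nonzero zero-divisors

In Z/725Z each nonzero element is either a unit (gcd with 725 is 1) or a zero-divisor (gcd > 1). The number of units is φ(725): factorise 725 = 5^2 · 29, so φ(725) = (5^2 − 5^1) · (29 − 1) = 20 · 28 = 560. The nonzero elements number 725 − 1 = 724. Hence the nonzero zero-divisors number 724 − 560 = 164.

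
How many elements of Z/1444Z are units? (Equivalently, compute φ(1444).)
An element a ∈ Z/1444Z is a unit iff gcd(a, 1444) = 1, so the number of units is φ(1444). φ is multiplicative, with φ(p^e) = p^e − p^(e−1). Factorise 1444 = 2^2 · 19^2. Then
  φ(1444) = (2^2 − 2^1) · (19^2 − 19^1) = 2 · 342 = 684.

Final answer: Z/1444Z has φ(1444) = 684 units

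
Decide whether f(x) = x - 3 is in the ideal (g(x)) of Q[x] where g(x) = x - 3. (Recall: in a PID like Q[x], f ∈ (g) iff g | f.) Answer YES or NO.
In Q[x] the ideal (g) consists of all multiples of g, so f ∈ (g) iff g | f, i.e. iff the remainder of f on division by g is 0. Divide f by g (g is monic, so eliminate the leading term of the running remainder at each step):
  leading term x: subtract (1)·g(x) = x - 3, leaving 0
The remainder is 0, so f(x) = g(x) · h(x) with h(x) = 1. Hence g | f, i.e. f ∈ (g).

Final answer: YES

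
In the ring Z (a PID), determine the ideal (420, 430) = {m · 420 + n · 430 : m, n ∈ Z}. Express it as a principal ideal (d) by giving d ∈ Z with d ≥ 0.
(420, 430) = (10); d = 10

In the PID Z, (a, b) is generated by gcd(a, b). Compute gcd(430, 420) with the extended Euclidean algorithm, tracking rows (r, s, t) with s·430 + t·420 = r:
  row A: (430, 1, 0)   [1·430 + 0·420 = 430]
  row B: (420, 0, 1)   [0·430 + 1·420 = 420]
  430 = 1·420 + 10   → row C = row A − 1·row B = (10, 1, −1)   [check: 1·430 − 1·420 = 10]
  420 = 42·10 + 0   → remainder 0, stop. gcd = 10 (last nonzero row C).
So gcd(420, 430) = 10, with Bézout identity 1·430 − 1·420 = 10. Containment (⊇): the Bézout identity exhibits 10 as an element of (420, 430), giving (10) ⊆ (420, 430). Containment (⊆): since 10 | 420 and 10 | 430 (420 = 10·42, 430 = 10·43), every Z-linear combination of 420 and 430 is divisible by 10, so (420, 430) ⊆ (10). Therefore (420, 430) = (10), d = 10.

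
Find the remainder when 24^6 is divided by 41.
8

Use repeated squaring. Binary(6) = 110. Walk through the bits of the exponent 6 left-to-right: at each bit after the leading one, square the running value, then multiply by 24 if the bit is 1 (always reducing mod 41):
  bit 1 = 1 (leading): start with 24.
  bit 2 = 1: square 24^2 = 576 ≡ 2; bit is 1, so multiply 2·24 = 48 ≡ 7 (mod 41).
  bit 3 = 0: square 7^2 = 49 ≡ 8 (mod 41).
Final value: 24^6 ≡ 8 (mod 41).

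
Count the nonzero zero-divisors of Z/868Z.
In Z/868Z each nonzero element is either a unit (gcd with 868 is 1) or a zero-divisor (gcd > 1). The number of units is φ(868): factorise 868 = 2^2 · 7 · 31, so φ(868) = (2^2 − 2^1) · (7 − 1) · (31 − 1) = 2 · 6 · 30 = 360. The nonzero elements number 868 − 1 = 867. Hence the nonzero zero-divisors number 867 − 360 = 507.

Final answer: Z/868Z has 507 nonzero zero-divisors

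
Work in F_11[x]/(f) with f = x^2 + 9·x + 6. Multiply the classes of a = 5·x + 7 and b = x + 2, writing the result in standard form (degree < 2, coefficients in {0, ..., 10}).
a · b ≡ 5·x + 6 (mod f(x))

Multiply as integer polynomials: a · b = 5·x^2 + 17·x + 14. Reducing coefficients mod 11: a · b ≡ 5·x^2 + 6·x + 3. Now divide by f(x) = x^2 + 9·x + 6 in F_11[x], eliminating the leading term at each step:
  leading term 5·x^2: subtract (5)·f(x) = 5·x^2 + x + 8, leaving 5·x + 6 (coefficients mod 11)
The degree is now < 2, so this is the remainder. Hence a · b ≡ 5·x + 6 in F_11[x]/(f).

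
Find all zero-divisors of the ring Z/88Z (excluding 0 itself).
An element a ∈ Z/88Z (with a ≠ 0) is a zero-divisor iff gcd(a, 88) > 1 (because a is a unit precisely when gcd(a, n) = 1, and in Z/nZ every nonzero, non-unit element is a zero-divisor). Scan a = 1, ..., 87 and keep those with gcd(a, 88) > 1:
  gcd(2, 88) = 2, gcd(4, 88) = 4, gcd(6, 88) = 2, gcd(8, 88) = 8, gcd(10, 88) = 2, gcd(11, 88) = 11, gcd(12, 88) = 4, gcd(14, 88) = 2, gcd(16, 88) = 8, gcd(18, 88) = 2, gcd(20, 88) = 4, gcd(22, 88) = 22, gcd(24, 88) = 8, gcd(26, 88) = 2, gcd(28, 88) = 4, gcd(30, 88) = 2, gcd(32, 88) = 8, gcd(33, 88) = 11, gcd(34, 88) = 2, gcd(36, 88) = 4, gcd(38, 88) = 2, gcd(40, 88) = 8, gcd(42, 88) = 2, gcd(44, 88) = 44, gcd(46, 88) = 2, gcd(48, 88) = 8, gcd(50, 88) = 2, gcd(52, 88) = 4, gcd(54, 88) = 2, gcd(55, 88) = 11, gcd(56, 88) = 8, gcd(58, 88) = 2, gcd(60, 88) = 4, gcd(62, 88) = 2, gcd(64, 88) = 8, gcd(66, 88) = 22, gcd(68, 88) = 4, gcd(70, 88) = 2, gcd(72, 88) = 8, gcd(74, 88) = 2, gcd(76, 88) = 4, gcd(77, 88) = 11, gcd(78, 88) = 2, gcd(80, 88) = 8, gcd(82, 88) = 2, gcd(84, 88) = 4, gcd(86, 88) = 2.
All other a ∈ {1, ..., 87} have gcd(a, 88) = 1 and are units. So the nonzero zero-divisors are exactly the 47 values of a appearing in this scan.

Final answer: nonzero zero-divisors of Z/88Z = {2, 4, 6, 8, 10, 11, 12, 14, 16, 18, 20, 22, 24, 26, 28, 30, 32, 33, 34, 36, 38, 40, 42, 44, 46, 48, 50, 52, 54, 55, 56, 58, 60, 62, 64, 66, 68, 70, 72, 74, 76, 77, 78, 80, 82, 84, 86}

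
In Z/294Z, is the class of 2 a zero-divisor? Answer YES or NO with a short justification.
YES

gcd(2, 294) = 2 > 1, so 2 is not a unit in Z/294Z. In Z/nZ every nonzero non-unit is a zero-divisor: explicitly, take b = 294/gcd = 147 ≠ 0 (mod 294); then 2·147 = 294 = 1·294, i.e. 2·147 ≡ 0 (mod 294). So 2 is a zero-divisor.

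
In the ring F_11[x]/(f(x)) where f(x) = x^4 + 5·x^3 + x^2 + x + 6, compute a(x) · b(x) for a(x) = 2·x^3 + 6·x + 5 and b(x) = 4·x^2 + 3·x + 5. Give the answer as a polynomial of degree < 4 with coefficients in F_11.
Multiply as integer polynomials: a · b = 8·x^5 + 6·x^4 + 34·x^3 + 38·x^2 + 45·x + 25. Reducing coefficients mod 11: a · b ≡ 8·x^5 + 6·x^4 + x^3 + 5·x^2 + x + 3. Now divide by f(x) = x^4 + 5·x^3 + x^2 + x + 6 in F_11[x], eliminating the leading term at each step:
  leading term 8·x^5: subtract (8·x)·f(x) = 8·x^5 + 7·x^4 + 8·x^3 + 8·x^2 + 4·x, leaving 10·x^4 + 4·x^3 + 8·x^2 + 8·x + 3 (coefficients mod 11)
  leading term 10·x^4: subtract (10)·f(x) = 10·x^4 + 6·x^3 + 10·x^2 + 10·x + 5, leaving 9·x^3 + 9·x^2 + 9·x + 9 (coefficients mod 11)
The degree is now < 4, so this is the remainder. Hence a · b ≡ 9·x^3 + 9·x^2 + 9·x + 9 in F_11[x]/(f).

Final answer: a · b ≡ 9·x^3 + 9·x^2 + 9·x + 9 (mod f(x))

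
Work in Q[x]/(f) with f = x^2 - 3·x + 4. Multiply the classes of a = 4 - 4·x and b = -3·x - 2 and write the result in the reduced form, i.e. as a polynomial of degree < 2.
a · b ≡ 32·x - 56 (mod f(x))

First multiply in Q[x] without reducing: a · b = 12·x^2 - 4·x - 8. Now divide by f(x) = x^2 - 3·x + 4, eliminating the leading term at each step:
  leading term 12·x^2: subtract (12)·f(x) = 12·x^2 - 36·x + 48, leaving 32·x - 56
The degree is now < 2, so this is the remainder. Hence a · b ≡ 32·x - 56 in Q[x]/(f).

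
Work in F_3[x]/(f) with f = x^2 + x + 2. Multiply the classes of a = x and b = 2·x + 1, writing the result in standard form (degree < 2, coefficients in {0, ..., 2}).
a · b ≡ 2·x + 2 (mod f(x))

Multiply as integer polynomials: a · b = 2·x^2 + x. Reducing coefficients mod 3: a · b ≡ 2·x^2 + x. Now divide by f(x) = x^2 + x + 2 in F_3[x], eliminating the leading term at each step:
  leading term 2·x^2: subtract (2)·f(x) = 2·x^2 + 2·x + 1, leaving 2·x + 2 (coefficients mod 3)
The degree is now < 2, so this is the remainder. Hence a · b ≡ 2·x + 2 in F_3[x]/(f).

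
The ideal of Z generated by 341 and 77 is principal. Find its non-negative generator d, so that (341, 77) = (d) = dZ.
In the PID Z, (a, b) is generated by gcd(a, b). Compute gcd(341, 77) with the extended Euclidean algorithm, tracking rows (r, s, t) with s·341 + t·77 = r:
  row A: (341, 1, 0)   [1·341 + 0·77 = 341]
  row B: (77, 0, 1)   [0·341 + 1·77 = 77]
  341 = 4·77 + 33   → row C = row A − 4·row B = (33, 1, −4)   [check: 1·341 − 4·77 = 33]
  77 = 2·33 + 11   → row D = row B − 2·row C = (11, −2, 9)   [check: −2·341 + 9·77 = 11]
  33 = 3·11 + 0   → remainder 0, stop. gcd = 11 (last nonzero row D).
So gcd(341, 77) = 11, with Bézout identity −2·341 + 9·77 = 11. Containment (⊇): the Bézout identity exhibits 11 as an element of (341, 77), giving (11) ⊆ (341, 77). Containment (⊆): since 11 | 341 and 11 | 77 (341 = 11·31, 77 = 11·7), every Z-linear combination of 341 and 77 is divisible by 11, so (341, 77) ⊆ (11). Therefore (341, 77) = (11), d = 11.

Final answer: (341, 77) = (11); d = 11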